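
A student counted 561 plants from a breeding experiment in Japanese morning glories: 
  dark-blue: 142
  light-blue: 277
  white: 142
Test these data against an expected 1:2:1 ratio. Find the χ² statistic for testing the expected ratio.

Under the 1:2:1 hypothesis (Σ ratio = 4, N = 561):
  dark-blue: 561 × 1/4 = 140.25
  light-blue: 561 × 2/4 = 280.5
  white: 561 × 1/4 = 140.25
χ² = Σ (O − E)² / E
  dark-blue: (142 − 140.25)² / 140.25 = 0.0218
  light-blue: (277 − 280.5)² / 280.5 = 0.0437
  white: (142 − 140.25)² / 140.25 = 0.0218
χ² = 0.0218 + 0.0437 + 0.0218 = 0.0873 ≈ 0.087

0.087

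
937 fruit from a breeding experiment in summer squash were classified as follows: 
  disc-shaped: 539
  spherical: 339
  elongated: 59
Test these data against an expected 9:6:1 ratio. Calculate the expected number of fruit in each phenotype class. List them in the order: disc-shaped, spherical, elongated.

527.0625, 351.375, 58.5625

Under the 9:6:1 hypothesis (Σ ratio = 16, N = 937):
  disc-shaped: 937 × 9/16 = 527.0625
  spherical: 937 × 6/16 = 351.375
  elongated: 937 × 1/16 = 58.5625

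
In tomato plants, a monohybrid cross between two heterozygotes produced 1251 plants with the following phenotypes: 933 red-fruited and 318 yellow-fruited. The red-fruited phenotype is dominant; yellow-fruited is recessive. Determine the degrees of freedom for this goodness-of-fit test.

For a monohybrid cross between heterozygotes with complete dominance, the expected phenotypic ratio is 3:1.
A goodness-of-fit test with 2 phenotype classes has df = 2 − 1 = 1.

1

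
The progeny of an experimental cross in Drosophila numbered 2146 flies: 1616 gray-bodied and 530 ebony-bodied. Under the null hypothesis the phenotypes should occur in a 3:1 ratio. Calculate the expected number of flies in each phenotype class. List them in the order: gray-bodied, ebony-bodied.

1609.5, 536.5

Expected counts for N = 2146 under a 3:1 ratio (total parts = 4):
  gray-bodied: 2146 × 3/4 = 1609.5
  ebony-bodied: 2146 × 1/4 = 536.5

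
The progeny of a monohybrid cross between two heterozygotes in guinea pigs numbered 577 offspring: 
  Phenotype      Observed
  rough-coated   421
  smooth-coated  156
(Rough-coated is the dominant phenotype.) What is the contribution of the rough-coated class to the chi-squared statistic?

0.319

For a monohybrid cross between heterozygotes with complete dominance, the expected phenotypic ratio is 3:1.
Total ratio parts = 4. Expected numbers out of 577:
  rough-coated: 577 × 3/4 = 432.75
  smooth-coated: 577 × 1/4 = 144.25
Contribution of rough-coated: (421 − 432.75)² / 432.75 = 0.3190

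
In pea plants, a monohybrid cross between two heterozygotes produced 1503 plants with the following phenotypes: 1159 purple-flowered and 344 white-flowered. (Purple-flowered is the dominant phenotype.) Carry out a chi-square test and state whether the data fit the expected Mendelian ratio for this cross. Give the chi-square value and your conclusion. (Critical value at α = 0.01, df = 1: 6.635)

For a monohybrid cross between heterozygotes with complete dominance, the expected phenotypic ratio is 3:1.
Under the 3:1 hypothesis (Σ ratio = 4, N = 1503):
  purple-flowered: 1503 × 3/4 = 1127.25
  white-flowered: 1503 × 1/4 = 375.75
χ² = Σ (O − E)² / E
  purple-flowered: (1159 − 1127.25)² / 1127.25 = 0.8943
  white-flowered: (344 − 375.75)² / 375.75 = 2.6828
χ² = 0.8943 + 2.6828 = 3.5771 ≈ 3.577
Degrees of freedom = 2 − 1 = 1; critical value at α = 0.01 is 6.635.
Since 3.577 < 6.635, we fail to reject the null hypothesis — the data are consistent with the 3:1 ratio.

3.577; consistent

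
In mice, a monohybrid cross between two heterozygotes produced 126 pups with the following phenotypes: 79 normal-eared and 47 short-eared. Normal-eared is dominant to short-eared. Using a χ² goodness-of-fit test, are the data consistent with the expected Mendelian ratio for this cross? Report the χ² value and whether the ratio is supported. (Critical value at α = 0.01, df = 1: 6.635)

For a monohybrid cross between heterozygotes with complete dominance, the expected phenotypic ratio is 3:1.
Total ratio parts = 4. Expected numbers out of 126:
  normal-eared: 126 × 3/4 = 94.5
  short-eared: 126 × 1/4 = 31.5
χ² = Σ (O − E)² / E
  normal-eared: (79 − 94.5)² / 94.5 = 2.5423
  short-eared: (47 − 31.5)² / 31.5 = 7.6270
χ² = 2.5423 + 7.6270 = 10.1693 ≈ 10.169
Degrees of freedom = 2 − 1 = 1; critical value at α = 0.01 is 6.635.
Since 10.169 > 6.635, we reject the null hypothesis — the data do not fit the 3:1 ratio.

10.169; not consistent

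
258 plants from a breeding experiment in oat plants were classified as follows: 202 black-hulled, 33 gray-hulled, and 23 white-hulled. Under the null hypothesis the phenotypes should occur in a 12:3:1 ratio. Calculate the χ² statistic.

8.191

Expected counts for N = 258 under a 12:3:1 ratio (total parts = 16):
  black-hulled: 258 × 12/16 = 193.5
  gray-hulled: 258 × 3/16 = 48.375
  white-hulled: 258 × 1/16 = 16.125
χ² = Σ (O − E)² / E
  black-hulled: (202 − 193.5)² / 193.5 = 0.3734
  gray-hulled: (33 − 48.375)² / 48.375 = 4.8866
  white-hulled: (23 − 16.125)² / 16.125 = 2.9312
χ² = 0.3734 + 4.8866 + 2.9312 = 8.1912 ≈ 8.191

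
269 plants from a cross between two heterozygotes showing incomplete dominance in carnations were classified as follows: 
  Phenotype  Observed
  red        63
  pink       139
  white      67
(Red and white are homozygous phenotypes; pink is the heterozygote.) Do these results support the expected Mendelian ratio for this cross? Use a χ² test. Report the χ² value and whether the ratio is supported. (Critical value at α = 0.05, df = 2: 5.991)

0.420; consistent

With incomplete dominance, a heterozygote × heterozygote cross gives a 1:2:1 phenotypic ratio.
Under the 1:2:1 hypothesis (Σ ratio = 4, N = 269):
  red: 269 × 1/4 = 67.25
  pink: 269 × 2/4 = 134.5
  white: 269 × 1/4 = 67.25
χ² = Σ (O − E)² / E
  red: (63 − 67.25)² / 67.25 = 0.2686
  pink: (139 − 134.5)² / 134.5 = 0.1506
  white: (67 − 67.25)² / 67.25 = 0.0009
χ² = 0.2686 + 0.1506 + 0.0009 = 0.4201 ≈ 0.420
Degrees of freedom = 3 − 1 = 2; critical value at α = 0.05 is 5.991.
Since 0.420 < 5.991, we fail to reject the null hypothesis — the data are consistent with the 1:2:1 ratio.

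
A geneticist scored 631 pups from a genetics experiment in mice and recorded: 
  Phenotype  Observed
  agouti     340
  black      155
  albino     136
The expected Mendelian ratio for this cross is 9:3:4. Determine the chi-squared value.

The 9:3:4 ratio has 16 parts, so with N = 631 the expected counts are:
  agouti: 631 × 9/16 = 354.9375
  black: 631 × 3/16 = 118.3125
  albino: 631 × 4/16 = 157.75
χ² = Σ (O − E)² / E
  agouti: (340 − 354.9375)² / 354.9375 = 0.6286
  black: (155 − 118.3125)² / 118.3125 = 11.3764
  albino: (136 − 157.75)² / 157.75 = 2.9988
χ² = 0.6286 + 11.3764 + 2.9988 = 15.0038 ≈ 15.004

15.004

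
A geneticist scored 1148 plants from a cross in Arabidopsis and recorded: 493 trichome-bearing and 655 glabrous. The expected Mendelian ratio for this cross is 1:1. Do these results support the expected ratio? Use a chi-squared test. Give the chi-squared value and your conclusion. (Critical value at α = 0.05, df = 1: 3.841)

Total ratio parts = 2. Expected numbers out of 1148:
  trichome-bearing: 1148 × 1/2 = 574
  glabrous: 1148 × 1/2 = 574
χ² = Σ (O − E)² / E
  trichome-bearing: (493 − 574)² / 574 = 11.4303
  glabrous: (655 − 574)² / 574 = 11.4303
χ² = 11.4303 + 11.4303 = 22.8606 ≈ 22.861
Degrees of freedom = 2 − 1 = 1; critical value at α = 0.05 is 3.841.
Since 22.861 > 3.841, we reject the null hypothesis — the data do not fit the 1:1 ratio.

22.861; not consistent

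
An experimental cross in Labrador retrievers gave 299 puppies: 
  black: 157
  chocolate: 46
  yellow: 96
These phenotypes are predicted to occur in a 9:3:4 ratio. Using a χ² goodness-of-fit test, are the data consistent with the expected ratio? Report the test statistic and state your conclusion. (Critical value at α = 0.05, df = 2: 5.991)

8.591; not consistent

The 9:3:4 ratio has 16 parts, so with N = 299 the expected counts are:
  black: 299 × 9/16 = 168.1875
  chocolate: 299 × 3/16 = 56.0625
  yellow: 299 × 4/16 = 74.75
χ² = Σ (O − E)² / E
  black: (157 − 168.1875)² / 168.1875 = 0.7442
  chocolate: (46 − 56.0625)² / 56.0625 = 1.8061
  yellow: (96 − 74.75)² / 74.75 = 6.0410
χ² = 0.7442 + 1.8061 + 6.0410 = 8.5913 ≈ 8.591
Degrees of freedom = 3 − 1 = 2; critical value at α = 0.05 is 5.991.
Since 8.591 > 5.991, we reject the null hypothesis — the data do not fit the 9:3:4 ratio.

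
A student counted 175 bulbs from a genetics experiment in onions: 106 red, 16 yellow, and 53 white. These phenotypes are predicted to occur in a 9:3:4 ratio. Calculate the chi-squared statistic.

Under the 9:3:4 hypothesis (Σ ratio = 16, N = 175):
  red: 175 × 9/16 = 98.4375
  yellow: 175 × 3/16 = 32.8125
  white: 175 × 4/16 = 43.75
χ² = Σ (O − E)² / E
  red: (106 − 98.4375)² / 98.4375 = 0.5810
  yellow: (16 − 32.8125)² / 32.8125 = 8.6144
  white: (53 − 43.75)² / 43.75 = 1.9557
χ² = 0.5810 + 8.6144 + 1.9557 = 11.1511 ≈ 11.151

11.151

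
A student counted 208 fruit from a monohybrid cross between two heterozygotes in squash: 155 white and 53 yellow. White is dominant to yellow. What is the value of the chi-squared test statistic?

For a monohybrid cross between heterozygotes with complete dominance, the expected phenotypic ratio is 3:1.
Total ratio parts = 4. Expected numbers out of 208:
  white: 208 × 3/4 = 156
  yellow: 208 × 1/4 = 52
χ² = Σ (O − E)² / E
  white: (155 − 156)² / 156 = 0.0064
  yellow: (53 − 52)² / 52 = 0.0192
χ² = 0.0064 + 0.0192 = 0.0256 ≈ 0.026

0.026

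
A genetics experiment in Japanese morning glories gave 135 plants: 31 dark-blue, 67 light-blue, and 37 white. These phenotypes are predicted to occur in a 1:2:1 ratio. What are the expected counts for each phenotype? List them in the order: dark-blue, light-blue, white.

Under the 1:2:1 hypothesis (Σ ratio = 4, N = 135):
  dark-blue: 135 × 1/4 = 33.75
  light-blue: 135 × 2/4 = 67.5
  white: 135 × 1/4 = 33.75

33.75, 67.5, 33.75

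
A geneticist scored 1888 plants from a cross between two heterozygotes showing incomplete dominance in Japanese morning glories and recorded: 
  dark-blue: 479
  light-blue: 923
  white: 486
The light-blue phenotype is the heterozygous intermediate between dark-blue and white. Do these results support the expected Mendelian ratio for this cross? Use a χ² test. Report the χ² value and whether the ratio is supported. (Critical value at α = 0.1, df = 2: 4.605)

0.986; consistent

With incomplete dominance, a heterozygote × heterozygote cross gives a 1:2:1 phenotypic ratio.
Expected counts for N = 1888 under a 1:2:1 ratio (total parts = 4):
  dark-blue: 1888 × 1/4 = 472
  light-blue: 1888 × 2/4 = 944
  white: 1888 × 1/4 = 472
χ² = Σ (O − E)² / E
  dark-blue: (479 − 472)² / 472 = 0.1038
  light-blue: (923 − 944)² / 944 = 0.4672
  white: (486 − 472)² / 472 = 0.4153
χ² = 0.1038 + 0.4672 + 0.4153 = 0.9863 ≈ 0.986
Degrees of freedom = 3 − 1 = 2; critical value at α = 0.1 is 4.605.
Since 0.986 < 4.605, we fail to reject the null hypothesis — the data are consistent with the 1:2:1 ratio.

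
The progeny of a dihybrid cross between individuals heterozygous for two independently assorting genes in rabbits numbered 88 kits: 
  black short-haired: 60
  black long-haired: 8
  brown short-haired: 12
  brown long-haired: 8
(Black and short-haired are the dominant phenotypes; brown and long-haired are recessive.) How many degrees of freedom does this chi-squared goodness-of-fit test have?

3

A dihybrid F₂ with independent assortment and complete dominance at both loci gives a 9:3:3:1 phenotypic ratio.
A goodness-of-fit test with 4 phenotype classes has df = 4 − 1 = 3.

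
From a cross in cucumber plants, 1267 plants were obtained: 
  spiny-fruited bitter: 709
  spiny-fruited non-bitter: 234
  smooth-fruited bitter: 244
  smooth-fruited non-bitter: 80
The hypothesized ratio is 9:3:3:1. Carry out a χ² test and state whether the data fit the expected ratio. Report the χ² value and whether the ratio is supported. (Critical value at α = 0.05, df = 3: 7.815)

Under the 9:3:3:1 hypothesis (Σ ratio = 16, N = 1267):
  spiny-fruited bitter: 1267 × 9/16 = 712.6875
  spiny-fruited non-bitter: 1267 × 3/16 = 237.5625
  smooth-fruited bitter: 1267 × 3/16 = 237.5625
  smooth-fruited non-bitter: 1267 × 1/16 = 79.1875
χ² = Σ (O − E)² / E
  spiny-fruited bitter: (709 − 712.6875)² / 712.6875 = 0.0191
  spiny-fruited non-bitter: (234 − 237.5625)² / 237.5625 = 0.0534
  smooth-fruited bitter: (244 − 237.5625)² / 237.5625 = 0.1744
  smooth-fruited non-bitter: (80 − 79.1875)² / 79.1875 = 0.0083
χ² = 0.0191 + 0.0534 + 0.1744 + 0.0083 = 0.2552 ≈ 0.255
Degrees of freedom = 4 − 1 = 3; critical value at α = 0.05 is 7.815.
Since 0.255 < 7.815, we fail to reject the null hypothesis — the data are consistent with the 9:3:3:1 ratio.

0.255; consistent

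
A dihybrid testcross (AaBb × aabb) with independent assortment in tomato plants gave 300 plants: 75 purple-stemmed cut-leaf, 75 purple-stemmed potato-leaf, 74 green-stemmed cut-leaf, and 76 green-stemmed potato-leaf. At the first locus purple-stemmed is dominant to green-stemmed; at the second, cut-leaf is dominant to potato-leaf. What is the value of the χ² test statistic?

0.027

A dihybrid testcross with independent assortment gives a 1:1:1:1 ratio.
Total ratio parts = 4. Expected numbers out of 300:
  purple-stemmed cut-leaf: 300 × 1/4 = 75
  purple-stemmed potato-leaf: 300 × 1/4 = 75
  green-stemmed cut-leaf: 300 × 1/4 = 75
  green-stemmed potato-leaf: 300 × 1/4 = 75
χ² = Σ (O − E)² / E
  purple-stemmed cut-leaf: (75 − 75)² / 75 = 0.0000
  purple-stemmed potato-leaf: (75 − 75)² / 75 = 0.0000
  green-stemmed cut-leaf: (74 − 75)² / 75 = 0.0133
  green-stemmed potato-leaf: (76 − 75)² / 75 = 0.0133
χ² = 0.0000 + 0.0000 + 0.0133 + 0.0133 = 0.0266 ≈ 0.027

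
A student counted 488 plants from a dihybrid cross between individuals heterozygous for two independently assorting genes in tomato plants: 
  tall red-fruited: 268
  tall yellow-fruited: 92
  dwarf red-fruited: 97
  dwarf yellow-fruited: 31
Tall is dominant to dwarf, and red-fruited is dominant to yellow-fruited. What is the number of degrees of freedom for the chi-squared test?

3

A dihybrid F₂ with independent assortment and complete dominance at both loci gives a 9:3:3:1 phenotypic ratio.
A goodness-of-fit test with 4 phenotype classes has df = 4 − 1 = 3.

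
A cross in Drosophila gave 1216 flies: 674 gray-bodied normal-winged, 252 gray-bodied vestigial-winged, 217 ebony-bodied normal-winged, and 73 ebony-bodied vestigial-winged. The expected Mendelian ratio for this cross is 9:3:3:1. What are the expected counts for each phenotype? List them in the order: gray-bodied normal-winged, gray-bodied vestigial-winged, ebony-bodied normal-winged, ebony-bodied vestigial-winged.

Total ratio parts = 16. Expected numbers out of 1216:
  gray-bodied normal-winged: 1216 × 9/16 = 684
  gray-bodied vestigial-winged: 1216 × 3/16 = 228
  ebony-bodied normal-winged: 1216 × 3/16 = 228
  ebony-bodied vestigial-winged: 1216 × 1/16 = 76

684, 228, 228, 76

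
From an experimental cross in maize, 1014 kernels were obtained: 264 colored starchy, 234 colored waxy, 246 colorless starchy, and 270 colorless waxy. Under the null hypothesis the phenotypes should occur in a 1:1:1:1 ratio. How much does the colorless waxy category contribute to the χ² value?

1.074

Under the 1:1:1:1 hypothesis (Σ ratio = 4, N = 1014):
  colored starchy: 1014 × 1/4 = 253.5
  colored waxy: 1014 × 1/4 = 253.5
  colorless starchy: 1014 × 1/4 = 253.5
  colorless waxy: 1014 × 1/4 = 253.5
Contribution of colorless waxy: (270 − 253.5)² / 253.5 = 1.0740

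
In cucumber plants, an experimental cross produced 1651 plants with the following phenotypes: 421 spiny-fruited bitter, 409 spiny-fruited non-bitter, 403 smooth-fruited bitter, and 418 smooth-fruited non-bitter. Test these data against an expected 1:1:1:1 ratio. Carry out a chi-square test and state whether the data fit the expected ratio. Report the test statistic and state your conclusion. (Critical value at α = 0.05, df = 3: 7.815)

Total ratio parts = 4. Expected numbers out of 1651:
  spiny-fruited bitter: 1651 × 1/4 = 412.75
  spiny-fruited non-bitter: 1651 × 1/4 = 412.75
  smooth-fruited bitter: 1651 × 1/4 = 412.75
  smooth-fruited non-bitter: 1651 × 1/4 = 412.75
χ² = Σ (O − E)² / E
  spiny-fruited bitter: (421 − 412.75)² / 412.75 = 0.1649
  spiny-fruited non-bitter: (409 − 412.75)² / 412.75 = 0.0341
  smooth-fruited bitter: (403 − 412.75)² / 412.75 = 0.2303
  smooth-fruited non-bitter: (418 − 412.75)² / 412.75 = 0.0668
χ² = 0.1649 + 0.0341 + 0.2303 + 0.0668 = 0.4961 ≈ 0.496
Degrees of freedom = 4 − 1 = 3; critical value at α = 0.05 is 7.815.
Since 0.496 < 7.815, we fail to reject the null hypothesis — the data are consistent with the 1:1:1:1 ratio.

0.496; consistent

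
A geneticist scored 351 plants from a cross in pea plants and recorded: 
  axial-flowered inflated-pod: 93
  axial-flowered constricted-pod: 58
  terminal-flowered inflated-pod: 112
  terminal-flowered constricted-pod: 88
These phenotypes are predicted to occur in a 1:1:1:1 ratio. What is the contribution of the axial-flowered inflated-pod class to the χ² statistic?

Total ratio parts = 4. Expected numbers out of 351:
  axial-flowered inflated-pod: 351 × 1/4 = 87.75
  axial-flowered constricted-pod: 351 × 1/4 = 87.75
  terminal-flowered inflated-pod: 351 × 1/4 = 87.75
  terminal-flowered constricted-pod: 351 × 1/4 = 87.75
Contribution of axial-flowered inflated-pod: (93 − 87.75)² / 87.75 = 0.3141

0.314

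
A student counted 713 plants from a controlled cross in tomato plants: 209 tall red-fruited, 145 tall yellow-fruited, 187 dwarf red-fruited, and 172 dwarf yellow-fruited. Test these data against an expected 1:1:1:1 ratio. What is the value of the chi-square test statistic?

Total ratio parts = 4. Expected numbers out of 713:
  tall red-fruited: 713 × 1/4 = 178.25
  tall yellow-fruited: 713 × 1/4 = 178.25
  dwarf red-fruited: 713 × 1/4 = 178.25
  dwarf yellow-fruited: 713 × 1/4 = 178.25
χ² = Σ (O − E)² / E
  tall red-fruited: (209 − 178.25)² / 178.25 = 5.3047
  tall yellow-fruited: (145 − 178.25)² / 178.25 = 6.2023
  dwarf red-fruited: (187 − 178.25)² / 178.25 = 0.4295
  dwarf yellow-fruited: (172 − 178.25)² / 178.25 = 0.2191
χ² = 5.3047 + 6.2023 + 0.4295 + 0.2191 = 12.1556 ≈ 12.156

12.156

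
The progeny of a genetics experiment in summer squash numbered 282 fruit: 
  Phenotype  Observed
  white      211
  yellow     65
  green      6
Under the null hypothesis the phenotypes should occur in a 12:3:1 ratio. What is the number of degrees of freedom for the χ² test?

A goodness-of-fit test with 3 phenotype classes has df = 3 − 1 = 2.

2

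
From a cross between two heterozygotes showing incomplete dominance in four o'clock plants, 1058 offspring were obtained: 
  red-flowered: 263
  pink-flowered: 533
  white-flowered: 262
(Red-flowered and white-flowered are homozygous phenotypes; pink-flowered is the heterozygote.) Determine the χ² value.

0.062

With incomplete dominance, a heterozygote × heterozygote cross gives a 1:2:1 phenotypic ratio.
Total ratio parts = 4. Expected numbers out of 1058:
  red-flowered: 1058 × 1/4 = 264.5
  pink-flowered: 1058 × 2/4 = 529
  white-flowered: 1058 × 1/4 = 264.5
χ² = Σ (O − E)² / E
  red-flowered: (263 − 264.5)² / 264.5 = 0.0085
  pink-flowered: (533 − 529)² / 529 = 0.0302
  white-flowered: (262 − 264.5)² / 264.5 = 0.0236
χ² = 0.0085 + 0.0302 + 0.0236 = 0.0623 ≈ 0.062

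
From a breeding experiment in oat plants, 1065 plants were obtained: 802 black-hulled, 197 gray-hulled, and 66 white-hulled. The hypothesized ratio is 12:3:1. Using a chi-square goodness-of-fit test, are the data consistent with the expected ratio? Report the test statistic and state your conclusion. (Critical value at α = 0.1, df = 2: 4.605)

The 12:3:1 ratio has 16 parts, so with N = 1065 the expected counts are:
  black-hulled: 1065 × 12/16 = 798.75
  gray-hulled: 1065 × 3/16 = 199.6875
  white-hulled: 1065 × 1/16 = 66.5625
χ² = Σ (O − E)² / E
  black-hulled: (802 − 798.75)² / 798.75 = 0.0132
  gray-hulled: (197 − 199.6875)² / 199.6875 = 0.0362
  white-hulled: (66 − 66.5625)² / 66.5625 = 0.0048
χ² = 0.0132 + 0.0362 + 0.0048 = 0.0542 ≈ 0.054
Degrees of freedom = 3 − 1 = 2; critical value at α = 0.1 is 4.605.
Since 0.054 < 4.605, we fail to reject the null hypothesis — the data are consistent with the 12:3:1 ratio.

0.054; consistent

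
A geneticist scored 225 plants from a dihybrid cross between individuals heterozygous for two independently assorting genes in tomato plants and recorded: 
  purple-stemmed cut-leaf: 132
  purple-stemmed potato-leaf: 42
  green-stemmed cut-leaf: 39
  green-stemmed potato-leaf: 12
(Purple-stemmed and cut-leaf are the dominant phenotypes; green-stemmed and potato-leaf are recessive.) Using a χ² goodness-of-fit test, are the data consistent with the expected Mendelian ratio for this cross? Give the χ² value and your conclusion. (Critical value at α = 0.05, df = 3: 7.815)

A dihybrid F₂ with independent assortment and complete dominance at both loci gives a 9:3:3:1 phenotypic ratio.
Expected counts for N = 225 under a 9:3:3:1 ratio (total parts = 16):
  purple-stemmed cut-leaf: 225 × 9/16 = 126.5625
  purple-stemmed potato-leaf: 225 × 3/16 = 42.1875
  green-stemmed cut-leaf: 225 × 3/16 = 42.1875
  green-stemmed potato-leaf: 225 × 1/16 = 14.0625
χ² = Σ (O − E)² / E
  purple-stemmed cut-leaf: (132 − 126.5625)² / 126.5625 = 0.2336
  purple-stemmed potato-leaf: (42 − 42.1875)² / 42.1875 = 0.0008
  green-stemmed cut-leaf: (39 − 42.1875)² / 42.1875 = 0.2408
  green-stemmed potato-leaf: (12 − 14.0625)² / 14.0625 = 0.3025
χ² = 0.2336 + 0.0008 + 0.2408 + 0.3025 = 0.7777 ≈ 0.778
Degrees of freedom = 4 − 1 = 3; critical value at α = 0.05 is 7.815.
Since 0.778 < 7.815, we fail to reject the null hypothesis — the data are consistent with the 9:3:3:1 ratio.

0.778; consistent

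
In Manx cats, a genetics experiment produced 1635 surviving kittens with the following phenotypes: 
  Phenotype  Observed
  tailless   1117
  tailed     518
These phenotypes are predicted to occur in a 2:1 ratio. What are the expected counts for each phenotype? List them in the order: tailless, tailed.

1090, 545

The 2:1 ratio has 3 parts, so with N = 1635 the expected counts are:
  tailless: 1635 × 2/3 = 1090
  tailed: 1635 × 1/3 = 545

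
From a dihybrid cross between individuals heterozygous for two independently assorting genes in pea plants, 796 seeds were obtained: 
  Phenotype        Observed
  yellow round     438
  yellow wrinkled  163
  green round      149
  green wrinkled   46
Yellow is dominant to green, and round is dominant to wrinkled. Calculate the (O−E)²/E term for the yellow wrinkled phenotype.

1.267

A dihybrid F₂ with independent assortment and complete dominance at both loci gives a 9:3:3:1 phenotypic ratio.
Under the 9:3:3:1 hypothesis (Σ ratio = 16, N = 796):
  yellow round: 796 × 9/16 = 447.75
  yellow wrinkled: 796 × 3/16 = 149.25
  green round: 796 × 3/16 = 149.25
  green wrinkled: 796 × 1/16 = 49.75
Contribution of yellow wrinkled: (163 − 149.25)² / 149.25 = 1.2668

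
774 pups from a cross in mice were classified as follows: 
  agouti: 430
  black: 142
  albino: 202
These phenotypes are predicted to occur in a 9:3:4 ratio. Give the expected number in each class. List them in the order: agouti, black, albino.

The 9:3:4 ratio has 16 parts, so with N = 774 the expected counts are:
  agouti: 774 × 9/16 = 435.375
  black: 774 × 3/16 = 145.125
  albino: 774 × 4/16 = 193.5

435.375, 145.125, 193.5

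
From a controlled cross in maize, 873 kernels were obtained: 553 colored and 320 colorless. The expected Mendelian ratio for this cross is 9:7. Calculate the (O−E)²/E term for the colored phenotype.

7.812

Under the 9:7 hypothesis (Σ ratio = 16, N = 873):
  colored: 873 × 9/16 = 491.0625
  colorless: 873 × 7/16 = 381.9375
Contribution of colored: (553 − 491.0625)² / 491.0625 = 7.8121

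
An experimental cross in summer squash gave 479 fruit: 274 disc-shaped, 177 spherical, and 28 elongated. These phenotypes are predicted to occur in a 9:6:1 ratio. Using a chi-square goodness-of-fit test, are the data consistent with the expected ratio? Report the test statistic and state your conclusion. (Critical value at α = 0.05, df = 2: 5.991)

The 9:6:1 ratio has 16 parts, so with N = 479 the expected counts are:
  disc-shaped: 479 × 9/16 = 269.4375
  spherical: 479 × 6/16 = 179.625
  elongated: 479 × 1/16 = 29.9375
χ² = Σ (O − E)² / E
  disc-shaped: (274 − 269.4375)² / 269.4375 = 0.0773
  spherical: (177 − 179.625)² / 179.625 = 0.0384
  elongated: (28 − 29.9375)² / 29.9375 = 0.1254
χ² = 0.0773 + 0.0384 + 0.1254 = 0.2411 ≈ 0.241
Degrees of freedom = 3 − 1 = 2; critical value at α = 0.05 is 5.991.
Since 0.241 < 5.991, we fail to reject the null hypothesis — the data are consistent with the 9:6:1 ratio.

0.241; consistent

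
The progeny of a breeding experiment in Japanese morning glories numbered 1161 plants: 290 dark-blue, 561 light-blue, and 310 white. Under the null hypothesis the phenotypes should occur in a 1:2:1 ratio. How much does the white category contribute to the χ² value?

Expected counts for N = 1161 under a 1:2:1 ratio (total parts = 4):
  dark-blue: 1161 × 1/4 = 290.25
  light-blue: 1161 × 2/4 = 580.5
  white: 1161 × 1/4 = 290.25
Contribution of white: (310 − 290.25)² / 290.25 = 1.3439

1.344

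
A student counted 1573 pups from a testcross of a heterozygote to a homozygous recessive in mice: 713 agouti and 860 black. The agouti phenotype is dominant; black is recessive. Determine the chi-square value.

13.737

A testcross of a heterozygote (Aa × aa) gives a 1:1 phenotypic ratio.
Total ratio parts = 2. Expected numbers out of 1573:
  agouti: 1573 × 1/2 = 786.5
  black: 1573 × 1/2 = 786.5
χ² = Σ (O − E)² / E
  agouti: (713 − 786.5)² / 786.5 = 6.8687
  black: (860 − 786.5)² / 786.5 = 6.8687
χ² = 6.8687 + 6.8687 = 13.7374 ≈ 13.737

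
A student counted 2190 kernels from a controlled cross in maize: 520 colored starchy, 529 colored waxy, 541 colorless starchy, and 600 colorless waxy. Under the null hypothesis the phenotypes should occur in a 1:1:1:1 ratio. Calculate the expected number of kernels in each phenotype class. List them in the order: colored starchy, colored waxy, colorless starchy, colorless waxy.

547.5, 547.5, 547.5, 547.5

Under the 1:1:1:1 hypothesis (Σ ratio = 4, N = 2190):
  colored starchy: 2190 × 1/4 = 547.5
  colored waxy: 2190 × 1/4 = 547.5
  colorless starchy: 2190 × 1/4 = 547.5
  colorless waxy: 2190 × 1/4 = 547.5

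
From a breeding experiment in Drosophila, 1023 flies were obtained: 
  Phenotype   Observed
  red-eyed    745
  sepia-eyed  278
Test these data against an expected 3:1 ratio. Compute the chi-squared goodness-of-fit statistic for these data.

2.581

Under the 3:1 hypothesis (Σ ratio = 4, N = 1023):
  red-eyed: 1023 × 3/4 = 767.25
  sepia-eyed: 1023 × 1/4 = 255.75
χ² = Σ (O − E)² / E
  red-eyed: (745 − 767.25)² / 767.25 = 0.6452
  sepia-eyed: (278 − 255.75)² / 255.75 = 1.9357
χ² = 0.6452 + 1.9357 = 2.5809 ≈ 2.581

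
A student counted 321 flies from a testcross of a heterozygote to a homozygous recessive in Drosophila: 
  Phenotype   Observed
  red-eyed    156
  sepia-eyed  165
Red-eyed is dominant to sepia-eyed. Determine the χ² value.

0.252

A testcross of a heterozygote (Aa × aa) gives a 1:1 phenotypic ratio.
Under the 1:1 hypothesis (Σ ratio = 2, N = 321):
  red-eyed: 321 × 1/2 = 160.5
  sepia-eyed: 321 × 1/2 = 160.5
χ² = Σ (O − E)² / E
  red-eyed: (156 − 160.5)² / 160.5 = 0.1262
  sepia-eyed: (165 − 160.5)² / 160.5 = 0.1262
χ² = 0.1262 + 0.1262 = 0.2524 ≈ 0.252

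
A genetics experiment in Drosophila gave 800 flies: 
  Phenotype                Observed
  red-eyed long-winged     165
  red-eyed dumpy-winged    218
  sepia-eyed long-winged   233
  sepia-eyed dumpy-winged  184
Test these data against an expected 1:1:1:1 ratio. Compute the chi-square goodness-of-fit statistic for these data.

14.470

Total ratio parts = 4. Expected numbers out of 800:
  red-eyed long-winged: 800 × 1/4 = 200
  red-eyed dumpy-winged: 800 × 1/4 = 200
  sepia-eyed long-winged: 800 × 1/4 = 200
  sepia-eyed dumpy-winged: 800 × 1/4 = 200
χ² = Σ (O − E)² / E
  red-eyed long-winged: (165 − 200)² / 200 = 6.1250
  red-eyed dumpy-winged: (218 − 200)² / 200 = 1.6200
  sepia-eyed long-winged: (233 − 200)² / 200 = 5.4450
  sepia-eyed dumpy-winged: (184 − 200)² / 200 = 1.2800
χ² = 6.1250 + 1.6200 + 5.4450 + 1.2800 = 14.470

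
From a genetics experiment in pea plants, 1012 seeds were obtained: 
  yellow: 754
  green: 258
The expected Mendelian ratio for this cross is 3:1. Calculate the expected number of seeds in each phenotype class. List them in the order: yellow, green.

759, 253

Under the 3:1 hypothesis (Σ ratio = 4, N = 1012):
  yellow: 1012 × 3/4 = 759
  green: 1012 × 1/4 = 253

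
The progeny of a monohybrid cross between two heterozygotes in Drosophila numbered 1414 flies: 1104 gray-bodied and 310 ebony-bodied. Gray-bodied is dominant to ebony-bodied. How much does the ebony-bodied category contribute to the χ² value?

For a monohybrid cross between heterozygotes with complete dominance, the expected phenotypic ratio is 3:1.
Total ratio parts = 4. Expected numbers out of 1414:
  gray-bodied: 1414 × 3/4 = 1060.5
  ebony-bodied: 1414 × 1/4 = 353.5
Contribution of ebony-bodied: (310 − 353.5)² / 353.5 = 5.3529

5.353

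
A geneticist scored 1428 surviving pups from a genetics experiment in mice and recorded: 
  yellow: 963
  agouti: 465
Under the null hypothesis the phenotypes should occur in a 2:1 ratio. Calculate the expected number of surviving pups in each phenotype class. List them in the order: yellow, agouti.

The 2:1 ratio has 3 parts, so with N = 1428 the expected counts are:
  yellow: 1428 × 2/3 = 952
  agouti: 1428 × 1/3 = 476

952, 476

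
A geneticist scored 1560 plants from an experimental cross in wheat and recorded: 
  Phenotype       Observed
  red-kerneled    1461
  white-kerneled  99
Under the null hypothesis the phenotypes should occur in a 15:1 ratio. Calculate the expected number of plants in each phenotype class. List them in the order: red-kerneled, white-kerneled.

Under the 15:1 hypothesis (Σ ratio = 16, N = 1560):
  red-kerneled: 1560 × 15/16 = 1462.5
  white-kerneled: 1560 × 1/16 = 97.5

1462.5, 97.5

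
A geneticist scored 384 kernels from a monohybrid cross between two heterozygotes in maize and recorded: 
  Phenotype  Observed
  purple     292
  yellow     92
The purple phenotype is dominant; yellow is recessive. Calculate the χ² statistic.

For a monohybrid cross between heterozygotes with complete dominance, the expected phenotypic ratio is 3:1.
The 3:1 ratio has 4 parts, so with N = 384 the expected counts are:
  purple: 384 × 3/4 = 288
  yellow: 384 × 1/4 = 96
χ² = Σ (O − E)² / E
  purple: (292 − 288)² / 288 = 0.0556
  yellow: (92 − 96)² / 96 = 0.1667
χ² = 0.0556 + 0.1667 = 0.2223 ≈ 0.222

0.222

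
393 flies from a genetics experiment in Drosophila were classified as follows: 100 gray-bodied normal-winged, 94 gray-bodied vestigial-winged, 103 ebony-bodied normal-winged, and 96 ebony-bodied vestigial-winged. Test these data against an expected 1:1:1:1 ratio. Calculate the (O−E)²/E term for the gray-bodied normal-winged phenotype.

Total ratio parts = 4. Expected numbers out of 393:
  gray-bodied normal-winged: 393 × 1/4 = 98.25
  gray-bodied vestigial-winged: 393 × 1/4 = 98.25
  ebony-bodied normal-winged: 393 × 1/4 = 98.25
  ebony-bodied vestigial-winged: 393 × 1/4 = 98.25
Contribution of gray-bodied normal-winged: (100 − 98.25)² / 98.25 = 0.0312

0.031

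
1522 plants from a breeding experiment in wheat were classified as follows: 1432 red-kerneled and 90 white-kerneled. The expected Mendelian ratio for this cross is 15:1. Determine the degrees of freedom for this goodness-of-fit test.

A goodness-of-fit test with 2 phenotype classes has df = 2 − 1 = 1.

1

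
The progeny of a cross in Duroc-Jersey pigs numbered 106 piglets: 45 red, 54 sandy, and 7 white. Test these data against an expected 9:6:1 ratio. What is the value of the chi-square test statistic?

8.717

The 9:6:1 ratio has 16 parts, so with N = 106 the expected counts are:
  red: 106 × 9/16 = 59.625
  sandy: 106 × 6/16 = 39.75
  white: 106 × 1/16 = 6.625
χ² = Σ (O − E)² / E
  red: (45 − 59.625)² / 59.625 = 3.5873
  sandy: (54 − 39.75)² / 39.75 = 5.1085
  white: (7 − 6.625)² / 6.625 = 0.0212
χ² = 3.5873 + 5.1085 + 0.0212 = 8.717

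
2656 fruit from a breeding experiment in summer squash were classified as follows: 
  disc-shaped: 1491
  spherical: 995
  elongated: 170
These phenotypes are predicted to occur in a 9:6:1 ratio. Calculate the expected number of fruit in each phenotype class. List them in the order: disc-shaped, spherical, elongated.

1494, 996, 166

The 9:6:1 ratio has 16 parts, so with N = 2656 the expected counts are:
  disc-shaped: 2656 × 9/16 = 1494
  spherical: 2656 × 6/16 = 996
  elongated: 2656 × 1/16 = 166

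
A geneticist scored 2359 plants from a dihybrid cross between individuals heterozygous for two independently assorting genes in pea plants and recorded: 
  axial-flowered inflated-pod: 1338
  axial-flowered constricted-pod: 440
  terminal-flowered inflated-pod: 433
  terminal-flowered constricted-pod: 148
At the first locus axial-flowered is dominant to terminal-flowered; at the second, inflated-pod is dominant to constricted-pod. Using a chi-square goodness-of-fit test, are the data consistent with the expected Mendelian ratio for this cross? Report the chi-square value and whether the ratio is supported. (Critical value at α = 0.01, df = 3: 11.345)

0.303; consistent

A dihybrid F₂ with independent assortment and complete dominance at both loci gives a 9:3:3:1 phenotypic ratio.
Under the 9:3:3:1 hypothesis (Σ ratio = 16, N = 2359):
  axial-flowered inflated-pod: 2359 × 9/16 = 1326.9375
  axial-flowered constricted-pod: 2359 × 3/16 = 442.3125
  terminal-flowered inflated-pod: 2359 × 3/16 = 442.3125
  terminal-flowered constricted-pod: 2359 × 1/16 = 147.4375
χ² = Σ (O − E)² / E
  axial-flowered inflated-pod: (1338 − 1326.9375)² / 1326.9375 = 0.0922
  axial-flowered constricted-pod: (440 − 442.3125)² / 442.3125 = 0.0121
  terminal-flowered inflated-pod: (433 − 442.3125)² / 442.3125 = 0.1961
  terminal-flowered constricted-pod: (148 − 147.4375)² / 147.4375 = 0.0021
χ² = 0.0922 + 0.0121 + 0.1961 + 0.0021 = 0.3025 ≈ 0.303
Degrees of freedom = 4 − 1 = 3; critical value at α = 0.01 is 11.345.
Since 0.303 < 11.345, we fail to reject the null hypothesis — the data are consistent with the 9:3:3:1 ratio.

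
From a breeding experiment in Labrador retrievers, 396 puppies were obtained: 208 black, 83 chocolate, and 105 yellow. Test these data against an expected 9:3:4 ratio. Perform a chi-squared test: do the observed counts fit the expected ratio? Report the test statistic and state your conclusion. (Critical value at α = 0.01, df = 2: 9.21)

2.371; consistent

The 9:3:4 ratio has 16 parts, so with N = 396 the expected counts are:
  black: 396 × 9/16 = 222.75
  chocolate: 396 × 3/16 = 74.25
  yellow: 396 × 4/16 = 99
χ² = Σ (O − E)² / E
  black: (208 − 222.75)² / 222.75 = 0.9767
  chocolate: (83 − 74.25)² / 74.25 = 1.0311
  yellow: (105 − 99)² / 99 = 0.3636
χ² = 0.9767 + 1.0311 + 0.3636 = 2.3714 ≈ 2.371
Degrees of freedom = 3 − 1 = 2; critical value at α = 0.01 is 9.21.
Since 2.371 < 9.21, we fail to reject the null hypothesis — the data are consistent with the 9:3:4 ratio.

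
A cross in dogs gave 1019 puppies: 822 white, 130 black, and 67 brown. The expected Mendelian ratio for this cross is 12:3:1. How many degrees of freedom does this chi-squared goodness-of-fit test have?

2

A goodness-of-fit test with 3 phenotype classes has df = 3 − 1 = 2.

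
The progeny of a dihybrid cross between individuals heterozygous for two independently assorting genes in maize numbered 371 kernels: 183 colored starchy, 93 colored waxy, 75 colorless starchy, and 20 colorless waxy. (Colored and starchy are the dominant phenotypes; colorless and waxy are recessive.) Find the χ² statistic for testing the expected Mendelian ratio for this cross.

11.922

A dihybrid F₂ with independent assortment and complete dominance at both loci gives a 9:3:3:1 phenotypic ratio.
The 9:3:3:1 ratio has 16 parts, so with N = 371 the expected counts are:
  colored starchy: 371 × 9/16 = 208.6875
  colored waxy: 371 × 3/16 = 69.5625
  colorless starchy: 371 × 3/16 = 69.5625
  colorless waxy: 371 × 1/16 = 23.1875
χ² = Σ (O − E)² / E
  colored starchy: (183 − 208.6875)² / 208.6875 = 3.1619
  colored waxy: (93 − 69.5625)² / 69.5625 = 7.8967
  colorless starchy: (75 − 69.5625)² / 69.5625 = 0.4250
  colorless waxy: (20 − 23.1875)² / 23.1875 = 0.4382
χ² = 3.1619 + 7.8967 + 0.4250 + 0.4382 = 11.9218 ≈ 11.922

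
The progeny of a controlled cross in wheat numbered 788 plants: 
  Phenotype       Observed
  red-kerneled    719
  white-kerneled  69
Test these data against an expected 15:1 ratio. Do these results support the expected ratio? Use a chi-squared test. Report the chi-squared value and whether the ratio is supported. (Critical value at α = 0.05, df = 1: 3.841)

8.448; not consistent

Expected counts for N = 788 under a 15:1 ratio (total parts = 16):
  red-kerneled: 788 × 15/16 = 738.75
  white-kerneled: 788 × 1/16 = 49.25
χ² = Σ (O − E)² / E
  red-kerneled: (719 − 738.75)² / 738.75 = 0.5280
  white-kerneled: (69 − 49.25)² / 49.25 = 7.9201
χ² = 0.5280 + 7.9201 = 8.4481 ≈ 8.448
Degrees of freedom = 2 − 1 = 1; critical value at α = 0.05 is 3.841.
Since 8.448 > 3.841, we reject the null hypothesis — the data do not fit the 15:1 ratio.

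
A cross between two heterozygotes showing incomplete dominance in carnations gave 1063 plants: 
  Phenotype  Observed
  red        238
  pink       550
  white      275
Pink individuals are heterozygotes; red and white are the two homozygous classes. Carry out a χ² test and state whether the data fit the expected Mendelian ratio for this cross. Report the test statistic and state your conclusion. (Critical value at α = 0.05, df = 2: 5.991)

With incomplete dominance, a heterozygote × heterozygote cross gives a 1:2:1 phenotypic ratio.
Under the 1:2:1 hypothesis (Σ ratio = 4, N = 1063):
  red: 1063 × 1/4 = 265.75
  pink: 1063 × 2/4 = 531.5
  white: 1063 × 1/4 = 265.75
χ² = Σ (O − E)² / E
  red: (238 − 265.75)² / 265.75 = 2.8977
  pink: (550 − 531.5)² / 531.5 = 0.6439
  white: (275 − 265.75)² / 265.75 = 0.3220
χ² = 2.8977 + 0.6439 + 0.3220 = 3.8636 ≈ 3.864
Degrees of freedom = 3 − 1 = 2; critical value at α = 0.05 is 5.991.
Since 3.864 < 5.991, we fail to reject the null hypothesis — the data are consistent with the 1:2:1 ratio.

3.864; consistent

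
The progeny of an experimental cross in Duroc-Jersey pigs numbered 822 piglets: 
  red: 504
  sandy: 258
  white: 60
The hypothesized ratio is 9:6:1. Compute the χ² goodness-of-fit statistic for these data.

13.387

The 9:6:1 ratio has 16 parts, so with N = 822 the expected counts are:
  red: 822 × 9/16 = 462.375
  sandy: 822 × 6/16 = 308.25
  white: 822 × 1/16 = 51.375
χ² = Σ (O − E)² / E
  red: (504 − 462.375)² / 462.375 = 3.7473
  sandy: (258 − 308.25)² / 308.25 = 8.1916
  white: (60 − 51.375)² / 51.375 = 1.4480
χ² = 3.7473 + 8.1916 + 1.4480 = 13.3869 ≈ 13.387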